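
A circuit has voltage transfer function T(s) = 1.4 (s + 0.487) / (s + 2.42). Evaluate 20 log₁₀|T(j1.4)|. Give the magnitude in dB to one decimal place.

-2.6 dB

|j1.4 + 0.487| = √(1.4² + 0.487²) = 1.482
|j1.4 + 2.42| = √(1.4² + 2.42²) = 2.796
|T(j1.4)| = 1.4 × 1.482 / 2.796 = 0.74226
20 log₁₀(0.74226) = -2.59 dB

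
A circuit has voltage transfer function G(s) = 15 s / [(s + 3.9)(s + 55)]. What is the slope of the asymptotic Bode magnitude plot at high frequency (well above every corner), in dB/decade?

With 1 zero and 2 poles, the high-frequency asymptotic slope is 20 × (1 − 2) = -20 dB/decade.

-20 dB/decade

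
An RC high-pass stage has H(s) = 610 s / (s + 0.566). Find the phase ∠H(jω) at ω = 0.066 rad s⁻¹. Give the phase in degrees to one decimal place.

∠(j0.066) = 90.00°
∠(j0.066 + 0.566) = arctan(0.066/0.566) = 6.65°
∠H(j0.066) = 90.00° − 6.65° = 83.35°

83.3°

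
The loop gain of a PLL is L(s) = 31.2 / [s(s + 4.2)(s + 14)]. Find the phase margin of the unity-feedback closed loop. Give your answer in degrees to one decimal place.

Gain crossover: |L(jω)| = 1 at ω ≈ 0.526 rad/s.
∠L(j0.526) = −90° − arctan(0.526/4.2) − arctan(0.526/14) ≈ -99.29°
PM = 180° + (-99.29°) = 80.71°

80.7°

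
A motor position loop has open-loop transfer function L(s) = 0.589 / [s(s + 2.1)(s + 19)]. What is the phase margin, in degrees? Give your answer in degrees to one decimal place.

Gain crossover: |L(jω)| = 1 at ω ≈ 0.0148 rad s⁻¹.
∠L(j0.0148) = −90° − arctan(0.0148/2.1) − arctan(0.0148/19) ≈ -90.45°
PM = 180° + (-90.45°) = 89.55°

89.6 deg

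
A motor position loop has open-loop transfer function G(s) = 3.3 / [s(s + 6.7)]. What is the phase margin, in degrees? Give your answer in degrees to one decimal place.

85.8°

Gain crossover: |G(jω)| = 1 at ω ≈ 0.491 rad/s.
∠G(j0.491) = −90° − arctan(0.491/6.7) ≈ -94.19°
PM = 180° + (-94.19°) = 85.81°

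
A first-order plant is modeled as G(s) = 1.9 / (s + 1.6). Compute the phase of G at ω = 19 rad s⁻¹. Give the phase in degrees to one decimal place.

-85.2°

∠(j19 + 1.6) = arctan(19/1.6) = 85.19°
∠G(j19) = −85.19° = -85.19°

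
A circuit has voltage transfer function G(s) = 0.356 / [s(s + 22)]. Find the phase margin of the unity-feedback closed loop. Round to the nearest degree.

Gain crossover: |G(jω)| = 1 at ω ≈ 0.0162 rad/sec.
∠G(j0.0162) = −90° − arctan(0.0162/22) ≈ -90.04°
PM = 180° + (-90.04°) = 89.96°

90 deg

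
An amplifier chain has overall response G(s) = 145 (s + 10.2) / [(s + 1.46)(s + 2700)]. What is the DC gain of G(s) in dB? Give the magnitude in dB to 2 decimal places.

G(0) = 145 × 10.2 / (1.46 × 2700) = 0.37519
20 log₁₀(0.37519) = -8.515 dB

-8.51 dB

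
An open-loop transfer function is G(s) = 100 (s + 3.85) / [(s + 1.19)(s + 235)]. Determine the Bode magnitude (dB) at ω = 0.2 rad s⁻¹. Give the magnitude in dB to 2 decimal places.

2.67 dB

|j0.2 + 3.85| = √(0.2² + 3.85²) = 3.855
|j0.2 + 1.19| = √(0.2² + 1.19²) = 1.207
|j0.2 + 235| = √(0.2² + 235²) = 235
|G(j0.2)| = 100 × 3.855 / (1.207 × 235) = 1.3595
20 log₁₀(1.3595) = 2.668 dB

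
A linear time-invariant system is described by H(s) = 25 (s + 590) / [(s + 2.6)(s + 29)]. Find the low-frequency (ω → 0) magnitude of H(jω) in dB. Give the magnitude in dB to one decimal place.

45.8 dB

H(0) = 25 × 590 / (2.6 × 29) = 195.62
20 log₁₀(195.62) = 45.83 dB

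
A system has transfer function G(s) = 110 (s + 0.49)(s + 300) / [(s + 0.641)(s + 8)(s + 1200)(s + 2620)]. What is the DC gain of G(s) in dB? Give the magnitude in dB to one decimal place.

G(0) = 110 × 0.49 × 300 / (0.641 × 8 × 1200 × 2620) = 0.001003
20 log₁₀(0.001003) = -59.97 dB

-60.0 dB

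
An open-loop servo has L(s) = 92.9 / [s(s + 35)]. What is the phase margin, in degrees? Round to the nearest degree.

Gain crossover: |L(jω)| = 1 at ω ≈ 2.65 rad s⁻¹.
∠L(j2.65) = −90° − arctan(2.65/35) ≈ -94.32°
PM = 180° + (-94.32°) = 85.68°

86°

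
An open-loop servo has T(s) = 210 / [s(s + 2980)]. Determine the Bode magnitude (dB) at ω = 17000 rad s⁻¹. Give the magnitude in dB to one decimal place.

-122.9 dB

|j17000 + 2980| = √(17000² + 2980²) = 1.726e+04
|j17000| = 1.7e+04
|T(j17000)| = 210 / (1.726e+04 × 1.7e+04) = 7.1573e-07
20 log₁₀(7.1573e-07) = -122.91 dB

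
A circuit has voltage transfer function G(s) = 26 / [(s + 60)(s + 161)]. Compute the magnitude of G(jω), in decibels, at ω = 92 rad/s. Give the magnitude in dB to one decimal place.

|j92 + 60| = √(92² + 60²) = 109.8
|j92 + 161| = √(92² + 161²) = 185.4
|G(j92)| = 26 / (109.8 × 185.4) = 0.0012766
20 log₁₀(0.0012766) = -57.88 dB

-57.9 dB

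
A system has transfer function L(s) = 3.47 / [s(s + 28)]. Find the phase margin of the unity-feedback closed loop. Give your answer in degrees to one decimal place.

Gain crossover: |L(jω)| = 1 at ω ≈ 0.124 rad s⁻¹.
∠L(j0.124) = −90° − arctan(0.124/28) ≈ -90.25°
PM = 180° + (-90.25°) = 89.75°

89.7°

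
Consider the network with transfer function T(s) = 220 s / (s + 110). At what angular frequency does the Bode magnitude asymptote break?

The single real pole at s = −110 gives a corner at ω = 110 rad/sec.

110 rad/sec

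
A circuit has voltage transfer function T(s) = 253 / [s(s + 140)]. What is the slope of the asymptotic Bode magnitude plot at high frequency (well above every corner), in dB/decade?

With 0 zeros and 2 poles, the high-frequency asymptotic slope is 20 × (0 − 2) = -40 dB/decade.

-40 dB/decade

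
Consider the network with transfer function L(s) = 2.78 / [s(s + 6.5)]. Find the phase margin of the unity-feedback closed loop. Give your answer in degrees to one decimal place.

Gain crossover: |L(jω)| = 1 at ω ≈ 0.427 rad/s.
∠L(j0.427) = −90° − arctan(0.427/6.5) ≈ -93.76°
PM = 180° + (-93.76°) = 86.24°

86.2°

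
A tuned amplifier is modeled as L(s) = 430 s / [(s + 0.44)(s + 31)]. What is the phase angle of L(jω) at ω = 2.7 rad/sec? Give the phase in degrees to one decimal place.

4.3 deg

∠(j2.7) = 90.00°
∠(j2.7 + 0.44) = arctan(2.7/0.44) = 80.74°
∠(j2.7 + 31) = arctan(2.7/31) = 4.98°
∠L(j2.7) = 90.00° − (80.74° + 4.98°) = 4.28°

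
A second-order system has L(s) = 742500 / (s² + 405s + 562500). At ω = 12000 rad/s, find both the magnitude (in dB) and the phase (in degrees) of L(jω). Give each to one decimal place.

|(j12000)² + 405(j12000) + 562500| = |-1.4344e+08 + j4.86e+06| = 1.435e+08
|L(j12000)| = 742500 / 1.435e+08 = 0.0051735
20 log₁₀(0.0051735) = -45.72 dB
∠[(j12000)² + 405(j12000) + 562500] = ∠[-1.4344e+08 + j4.86e+06] = 178.06°
∠L(j12000) = −178.06° = -178.06°

|L| = -45.7 dB, ∠L = -178.1°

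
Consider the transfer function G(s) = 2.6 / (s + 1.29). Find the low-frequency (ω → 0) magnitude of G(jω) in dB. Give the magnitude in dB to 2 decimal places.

6.09 dB

G(0) = 2.6 / 1.29 = 2.0155
20 log₁₀(2.0155) = 6.088 dB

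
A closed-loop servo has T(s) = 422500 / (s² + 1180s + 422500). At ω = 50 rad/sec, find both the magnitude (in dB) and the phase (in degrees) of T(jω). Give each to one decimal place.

|T| = -0.0 dB, ∠T = -8.0 deg

|(j50)² + 1180(j50) + 422500| = |4.2e+05 + j59000| = 4.241e+05
|T(j50)| = 422500 / 4.241e+05 = 0.99617
20 log₁₀(0.99617) = -0.03 dB
∠[(j50)² + 1180(j50) + 422500] = ∠[4.2e+05 + j59000] = 8.00°
∠T(j50) = −8.00° = -8.00°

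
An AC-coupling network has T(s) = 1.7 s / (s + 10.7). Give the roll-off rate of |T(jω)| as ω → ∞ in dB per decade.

With 1 zero and 1 pole, the high-frequency asymptotic slope is 20 × (1 − 1) = 0 dB/decade.

0 dB/decade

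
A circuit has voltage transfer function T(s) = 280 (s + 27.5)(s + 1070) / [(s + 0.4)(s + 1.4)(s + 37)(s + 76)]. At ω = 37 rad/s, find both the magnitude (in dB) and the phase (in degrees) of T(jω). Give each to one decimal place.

|T| = 7.2 dB, ∠T = -192.8 deg

|j37 + 27.5| = √(37² + 27.5²) = 46.1
|j37 + 1070| = √(37² + 1070²) = 1071
|j37 + 0.4| = √(37² + 0.4²) = 37
|j37 + 1.4| = √(37² + 1.4²) = 37.03
|j37 + 37| = √(37² + 37²) = 52.33
|j37 + 76| = √(37² + 76²) = 84.53
|T(j37)| = 280 × 46.1 × 1071 / (37 × 37.03 × 52.33 × 84.53) = 2.2806
20 log₁₀(2.2806) = 7.16 dB
∠(j37 + 27.5) = arctan(37/27.5) = 53.38°
∠(j37 + 1070) = arctan(37/1070) = 1.98°
∠(j37 + 0.4) = arctan(37/0.4) = 89.38°
∠(j37 + 1.4) = arctan(37/1.4) = 87.83°
∠(j37 + 37) = arctan(37/37) = 45.00°
∠(j37 + 76) = arctan(37/76) = 25.96°
∠T(j37) = 53.38° + 1.98° − (89.38° + 87.83° + 45.00° + 25.96°) = -192.81°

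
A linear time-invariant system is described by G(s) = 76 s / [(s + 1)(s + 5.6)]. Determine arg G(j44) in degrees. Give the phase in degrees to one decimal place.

∠(j44) = 90.00°
∠(j44 + 1) = arctan(44/1) = 88.70°
∠(j44 + 5.6) = arctan(44/5.6) = 82.75°
∠G(j44) = 90.00° − (88.70° + 82.75°) = -81.44°

-81.4°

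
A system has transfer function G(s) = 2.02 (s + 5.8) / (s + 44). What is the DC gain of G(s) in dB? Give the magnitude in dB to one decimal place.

G(0) = 2.02 × 5.8 / 44 = 0.26627
20 log₁₀(0.26627) = -11.49 dB

-11.5 dB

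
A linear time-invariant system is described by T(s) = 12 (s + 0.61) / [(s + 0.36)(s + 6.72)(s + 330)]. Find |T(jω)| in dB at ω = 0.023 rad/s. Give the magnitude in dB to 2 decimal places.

-40.77 dB

|j0.023 + 0.61| = √(0.023² + 0.61²) = 0.6104
|j0.023 + 0.36| = √(0.023² + 0.36²) = 0.3607
|j0.023 + 6.72| = √(0.023² + 6.72²) = 6.72
|j0.023 + 330| = √(0.023² + 330²) = 330
|T(j0.023)| = 12 × 0.6104 / (0.3607 × 6.72 × 330) = 0.0091569
20 log₁₀(0.0091569) = -40.765 dB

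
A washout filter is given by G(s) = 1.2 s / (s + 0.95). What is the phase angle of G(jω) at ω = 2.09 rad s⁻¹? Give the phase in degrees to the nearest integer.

∠(j2.09) = 90.00°
∠(j2.09 + 0.95) = arctan(2.09/0.95) = 65.56°
∠G(j2.09) = 90.00° − 65.56° = 24.44°

24 deg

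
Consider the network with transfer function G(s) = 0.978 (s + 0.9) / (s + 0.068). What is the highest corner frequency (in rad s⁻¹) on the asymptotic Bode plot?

Break frequencies occur at each pole and zero magnitude: 0.068 rad s⁻¹, 0.9 rad s⁻¹.
The highest is 0.9 rad s⁻¹.

0.9 rad s⁻¹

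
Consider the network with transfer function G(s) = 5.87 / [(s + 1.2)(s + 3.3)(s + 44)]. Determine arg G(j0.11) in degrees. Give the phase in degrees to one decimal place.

-7.3°

∠(j0.11 + 1.2) = arctan(0.11/1.2) = 5.24°
∠(j0.11 + 3.3) = arctan(0.11/3.3) = 1.91°
∠(j0.11 + 44) = arctan(0.11/44) = 0.14°
∠G(j0.11) = − (5.24° + 1.91° + 0.14°) = -7.29°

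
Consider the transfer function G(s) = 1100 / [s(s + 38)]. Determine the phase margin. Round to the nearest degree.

Gain crossover: |G(jω)| = 1 at ω ≈ 24.4 rad/s.
∠G(j24.4) = −90° − arctan(24.4/38) ≈ -122.67°
PM = 180° + (-122.67°) = 57.33°

57°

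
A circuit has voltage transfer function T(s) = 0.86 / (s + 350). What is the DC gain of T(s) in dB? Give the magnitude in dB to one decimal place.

-52.2 dB

T(0) = 0.86 / 350 = 0.0024571
20 log₁₀(0.0024571) = -52.19 dB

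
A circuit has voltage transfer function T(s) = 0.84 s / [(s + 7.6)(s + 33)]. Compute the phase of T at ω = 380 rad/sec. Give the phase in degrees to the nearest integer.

-84 deg

∠(j380) = 90.00°
∠(j380 + 7.6) = arctan(380/7.6) = 88.85°
∠(j380 + 33) = arctan(380/33) = 85.04°
∠T(j380) = 90.00° − (88.85° + 85.04°) = -83.89°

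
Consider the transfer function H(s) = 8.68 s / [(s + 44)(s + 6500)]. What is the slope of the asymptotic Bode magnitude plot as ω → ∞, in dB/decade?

-20 dB/decade

With 1 zero and 2 poles, the high-frequency asymptotic slope is 20 × (1 − 2) = -20 dB/decade.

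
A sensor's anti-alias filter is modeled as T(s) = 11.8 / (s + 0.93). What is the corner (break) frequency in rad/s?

The single real pole at s = −0.93 gives a corner at ω = 0.93 rad/s.

0.93 rad/s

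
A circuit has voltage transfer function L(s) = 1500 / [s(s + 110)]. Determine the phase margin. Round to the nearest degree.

83°

Gain crossover: |L(jω)| = 1 at ω ≈ 13.5 rad/s.
∠L(j13.5) = −90° − arctan(13.5/110) ≈ -97.01°
PM = 180° + (-97.01°) = 82.99°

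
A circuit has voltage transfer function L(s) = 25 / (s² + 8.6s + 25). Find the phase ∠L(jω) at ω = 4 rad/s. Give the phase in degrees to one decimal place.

∠[(j4)² + 8.6(j4) + 25] = ∠[9 + j34.4] = 75.34°
∠L(j4) = −75.34° = -75.34°

-75.3°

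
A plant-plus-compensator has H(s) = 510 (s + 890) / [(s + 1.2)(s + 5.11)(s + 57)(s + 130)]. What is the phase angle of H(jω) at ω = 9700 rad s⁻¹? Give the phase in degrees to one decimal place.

∠(j9700 + 890) = arctan(9700/890) = 84.76°
∠(j9700 + 1.2) = arctan(9700/1.2) = 89.99°
∠(j9700 + 5.11) = arctan(9700/5.11) = 89.97°
∠(j9700 + 57) = arctan(9700/57) = 89.66°
∠(j9700 + 130) = arctan(9700/130) = 89.23°
∠H(j9700) = 84.76° − (89.99° + 89.97° + 89.66° + 89.23°) = -274.10°

-274.1°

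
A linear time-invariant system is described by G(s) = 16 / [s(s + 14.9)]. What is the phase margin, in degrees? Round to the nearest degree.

Gain crossover: |G(jω)| = 1 at ω ≈ 1.07 rad/s.
∠G(j1.07) = −90° − arctan(1.07/14.9) ≈ -94.11°
PM = 180° + (-94.11°) = 85.89°

86 deg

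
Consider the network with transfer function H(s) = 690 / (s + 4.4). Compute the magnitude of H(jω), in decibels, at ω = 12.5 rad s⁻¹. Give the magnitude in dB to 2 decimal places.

34.33 dB

|j12.5 + 4.4| = √(12.5² + 4.4²) = 13.25
|H(j12.5)| = 690 / 13.25 = 52.068
20 log₁₀(52.068) = 34.331 dB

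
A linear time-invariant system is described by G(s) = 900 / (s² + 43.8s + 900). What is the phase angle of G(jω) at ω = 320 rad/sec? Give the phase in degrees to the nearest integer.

∠[(j320)² + 43.8(j320) + 900] = ∠[-1.015e+05 + j14016] = 172.14°
∠G(j320) = −172.14° = -172.14°

-172°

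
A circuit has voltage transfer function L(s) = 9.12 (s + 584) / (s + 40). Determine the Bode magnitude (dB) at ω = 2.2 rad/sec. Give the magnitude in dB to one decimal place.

42.5 dB

|j2.2 + 584| = √(2.2² + 584²) = 584
|j2.2 + 40| = √(2.2² + 40²) = 40.06
|L(j2.2)| = 9.12 × 584 / 40.06 = 132.95
20 log₁₀(132.95) = 42.47 dB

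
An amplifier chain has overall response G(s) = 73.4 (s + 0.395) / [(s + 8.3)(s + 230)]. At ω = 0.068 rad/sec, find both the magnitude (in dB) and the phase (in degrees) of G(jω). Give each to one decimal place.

|j0.068 + 0.395| = √(0.068² + 0.395²) = 0.4008
|j0.068 + 8.3| = √(0.068² + 8.3²) = 8.3
|j0.068 + 230| = √(0.068² + 230²) = 230
|G(j0.068)| = 73.4 × 0.4008 / (8.3 × 230) = 0.01541
20 log₁₀(0.01541) = -36.24 dB
∠(j0.068 + 0.395) = arctan(0.068/0.395) = 9.77°
∠(j0.068 + 8.3) = arctan(0.068/8.3) = 0.47°
∠(j0.068 + 230) = arctan(0.068/230) = 0.02°
∠G(j0.068) = 9.77° − (0.47° + 0.02°) = 9.28°

|G| = -36.2 dB, ∠G = 9.3 deg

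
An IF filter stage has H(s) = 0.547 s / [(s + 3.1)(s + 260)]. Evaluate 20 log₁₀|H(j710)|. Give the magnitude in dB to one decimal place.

-62.8 dB

|j710| = 710
|j710 + 3.1| = √(710² + 3.1²) = 710
|j710 + 260| = √(710² + 260²) = 756.1
|H(j710)| = 0.547 × 710 / (710 × 756.1) = 0.00072343
20 log₁₀(0.00072343) = -62.81 dB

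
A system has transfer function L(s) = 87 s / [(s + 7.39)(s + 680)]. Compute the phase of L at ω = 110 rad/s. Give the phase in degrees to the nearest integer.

-5°

∠(j110) = 90.00°
∠(j110 + 7.39) = arctan(110/7.39) = 86.16°
∠(j110 + 680) = arctan(110/680) = 9.19°
∠L(j110) = 90.00° − (86.16° + 9.19°) = -5.35°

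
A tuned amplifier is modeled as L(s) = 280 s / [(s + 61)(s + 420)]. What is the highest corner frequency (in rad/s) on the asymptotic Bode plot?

Break frequencies occur at each pole and zero magnitude: 61 rad/s, 420 rad/s.
The highest is 420 rad/s.

420 rad/s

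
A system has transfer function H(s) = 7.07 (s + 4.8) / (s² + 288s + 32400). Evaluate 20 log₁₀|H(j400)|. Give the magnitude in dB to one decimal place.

-35.7 dB

|j400 + 4.8| = √(400² + 4.8²) = 400
|(j400)² + 288(j400) + 32400| = |-1.276e+05 + j1.152e+05| = 1.719e+05
|H(j400)| = 7.07 × 400 / 1.719e+05 = 0.016452
20 log₁₀(0.016452) = -35.68 dB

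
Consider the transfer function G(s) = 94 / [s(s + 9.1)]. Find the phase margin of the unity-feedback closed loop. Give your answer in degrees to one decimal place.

49.3 deg

Gain crossover: |G(jω)| = 1 at ω ≈ 7.83 rad/s.
∠G(j7.83) = −90° − arctan(7.83/9.1) ≈ -130.71°
PM = 180° + (-130.71°) = 49.29°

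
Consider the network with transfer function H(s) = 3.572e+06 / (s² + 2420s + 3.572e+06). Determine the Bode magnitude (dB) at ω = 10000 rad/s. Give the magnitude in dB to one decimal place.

|(j10000)² + 2420(j10000) + 3.572e+06| = |-9.6428e+07 + j2.42e+07| = 9.942e+07
|H(j10000)| = 3.572e+06 / 9.942e+07 = 0.035929
20 log₁₀(0.035929) = -28.89 dB

-28.9 dB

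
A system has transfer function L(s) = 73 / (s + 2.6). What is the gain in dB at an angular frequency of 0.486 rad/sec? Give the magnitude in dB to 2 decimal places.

|j0.486 + 2.6| = √(0.486² + 2.6²) = 2.645
|L(j0.486)| = 73 / 2.645 = 27.599
20 log₁₀(27.599) = 28.818 dB

28.82 dB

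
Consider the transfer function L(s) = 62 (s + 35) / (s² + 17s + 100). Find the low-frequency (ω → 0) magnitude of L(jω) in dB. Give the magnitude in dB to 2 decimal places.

26.73 dB

L(0) = 62 × 35 / 100 = 21.7
20 log₁₀(21.7) = 26.729 dB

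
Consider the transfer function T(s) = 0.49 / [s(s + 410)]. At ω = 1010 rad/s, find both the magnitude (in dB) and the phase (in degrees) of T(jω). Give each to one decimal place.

|j1010 + 410| = √(1010² + 410²) = 1090
|j1010| = 1010
|T(j1010)| = 0.49 / (1090 × 1010) = 4.4507e-07
20 log₁₀(4.4507e-07) = -127.03 dB
∠(j1010 + 410) = arctan(1010/410) = 67.91°
∠(j1010) = 90.00°
∠T(j1010) = − (67.91° + 90.00°) = -157.91°

|T| = -127.0 dB, ∠T = -157.9 deg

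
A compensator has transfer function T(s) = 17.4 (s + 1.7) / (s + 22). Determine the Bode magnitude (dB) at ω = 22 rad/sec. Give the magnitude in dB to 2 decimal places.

21.83 dB

|j22 + 1.7| = √(22² + 1.7²) = 22.07
|j22 + 22| = √(22² + 22²) = 31.11
|T(j22)| = 17.4 × 22.07 / 31.11 = 12.34
20 log₁₀(12.34) = 21.827 dB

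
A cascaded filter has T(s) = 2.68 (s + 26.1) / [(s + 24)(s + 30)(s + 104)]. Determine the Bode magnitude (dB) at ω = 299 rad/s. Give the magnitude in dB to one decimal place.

|j299 + 26.1| = √(299² + 26.1²) = 300.1
|j299 + 24| = √(299² + 24²) = 300
|j299 + 30| = √(299² + 30²) = 300.5
|j299 + 104| = √(299² + 104²) = 316.6
|T(j299)| = 2.68 × 300.1 / (300 × 300.5 × 316.6) = 2.8188e-05
20 log₁₀(2.8188e-05) = -91.00 dB

-91.0 dB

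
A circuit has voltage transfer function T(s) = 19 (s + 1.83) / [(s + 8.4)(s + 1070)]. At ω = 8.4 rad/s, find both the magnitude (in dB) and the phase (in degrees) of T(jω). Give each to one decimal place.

|T| = -37.8 dB, ∠T = 32.3 deg

|j8.4 + 1.83| = √(8.4² + 1.83²) = 8.597
|j8.4 + 8.4| = √(8.4² + 8.4²) = 11.88
|j8.4 + 1070| = √(8.4² + 1070²) = 1070
|T(j8.4)| = 19 × 8.597 / (11.88 × 1070) = 0.01285
20 log₁₀(0.01285) = -37.82 dB
∠(j8.4 + 1.83) = arctan(8.4/1.83) = 77.71°
∠(j8.4 + 8.4) = arctan(8.4/8.4) = 45.00°
∠(j8.4 + 1070) = arctan(8.4/1070) = 0.45°
∠T(j8.4) = 77.71° − (45.00° + 0.45°) = 32.26°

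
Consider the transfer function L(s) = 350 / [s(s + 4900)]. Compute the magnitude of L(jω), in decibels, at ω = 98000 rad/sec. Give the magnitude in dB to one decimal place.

-148.8 dB

|j98000 + 4900| = √(98000² + 4900²) = 9.812e+04
|j98000| = 9.8e+04
|L(j98000)| = 350 / (9.812e+04 × 9.8e+04) = 3.6398e-08
20 log₁₀(3.6398e-08) = -148.78 dB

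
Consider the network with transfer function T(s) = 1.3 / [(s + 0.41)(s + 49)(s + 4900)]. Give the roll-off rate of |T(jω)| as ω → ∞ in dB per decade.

With 0 zeros and 3 poles, the high-frequency asymptotic slope is 20 × (0 − 3) = -60 dB/decade.

-60 dB/decade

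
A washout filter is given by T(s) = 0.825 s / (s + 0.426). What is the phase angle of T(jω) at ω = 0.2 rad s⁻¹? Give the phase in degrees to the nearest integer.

65°

∠(j0.2) = 90.00°
∠(j0.2 + 0.426) = arctan(0.2/0.426) = 25.15°
∠T(j0.2) = 90.00° − 25.15° = 64.85°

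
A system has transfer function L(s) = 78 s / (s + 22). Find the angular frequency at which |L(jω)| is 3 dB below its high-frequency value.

For a single-pole high-pass, the −3 dB point is at the pole: ω = 22 rad/s.

22 rad/s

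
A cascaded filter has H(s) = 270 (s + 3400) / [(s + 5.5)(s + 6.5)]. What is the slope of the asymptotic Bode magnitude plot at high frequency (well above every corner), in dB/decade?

With 1 zero and 2 poles, the high-frequency asymptotic slope is 20 × (1 − 2) = -20 dB/decade.

-20 dB/decade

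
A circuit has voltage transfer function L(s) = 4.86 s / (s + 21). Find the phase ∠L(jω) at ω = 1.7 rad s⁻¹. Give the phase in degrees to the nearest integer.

85°

∠(j1.7) = 90.00°
∠(j1.7 + 21) = arctan(1.7/21) = 4.63°
∠L(j1.7) = 90.00° − 4.63° = 85.37°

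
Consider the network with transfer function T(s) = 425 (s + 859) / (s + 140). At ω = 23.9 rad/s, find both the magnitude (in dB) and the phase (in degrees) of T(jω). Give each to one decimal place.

|T| = 68.2 dB, ∠T = -8.1°

|j23.9 + 859| = √(23.9² + 859²) = 859.3
|j23.9 + 140| = √(23.9² + 140²) = 142
|T(j23.9)| = 425 × 859.3 / 142 = 2571.5
20 log₁₀(2571.5) = 68.20 dB
∠(j23.9 + 859) = arctan(23.9/859) = 1.59°
∠(j23.9 + 140) = arctan(23.9/140) = 9.69°
∠T(j23.9) = 1.59° − 9.69° = -8.09°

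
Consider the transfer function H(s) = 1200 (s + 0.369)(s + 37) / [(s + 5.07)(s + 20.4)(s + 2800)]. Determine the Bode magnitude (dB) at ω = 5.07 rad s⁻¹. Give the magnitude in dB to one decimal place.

|j5.07 + 0.369| = √(5.07² + 0.369²) = 5.083
|j5.07 + 37| = √(5.07² + 37²) = 37.35
|j5.07 + 5.07| = √(5.07² + 5.07²) = 7.17
|j5.07 + 20.4| = √(5.07² + 20.4²) = 21.02
|j5.07 + 2800| = √(5.07² + 2800²) = 2800
|H(j5.07)| = 1200 × 5.083 × 37.35 / (7.17 × 21.02 × 2800) = 0.53982
20 log₁₀(0.53982) = -5.35 dB

-5.4 dB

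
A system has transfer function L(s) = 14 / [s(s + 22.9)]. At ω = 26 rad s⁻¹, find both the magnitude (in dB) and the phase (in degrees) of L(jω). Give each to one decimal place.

|L| = -36.2 dB, ∠L = -138.6°

|j26 + 22.9| = √(26² + 22.9²) = 34.65
|j26| = 26
|L(j26)| = 14 / (34.65 × 26) = 0.015541
20 log₁₀(0.015541) = -36.17 dB
∠(j26 + 22.9) = arctan(26/22.9) = 48.63°
∠(j26) = 90.00°
∠L(j26) = − (48.63° + 90.00°) = -138.63°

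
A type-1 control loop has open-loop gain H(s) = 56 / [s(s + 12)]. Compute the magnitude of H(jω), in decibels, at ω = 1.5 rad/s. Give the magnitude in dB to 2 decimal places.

|j1.5 + 12| = √(1.5² + 12²) = 12.09
|j1.5| = 1.5
|H(j1.5)| = 56 / (12.09 × 1.5) = 3.0871
20 log₁₀(3.0871) = 9.791 dB

9.79 dB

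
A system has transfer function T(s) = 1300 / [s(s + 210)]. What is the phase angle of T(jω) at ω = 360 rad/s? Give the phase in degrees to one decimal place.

-149.7 deg

∠(j360 + 210) = arctan(360/210) = 59.74°
∠(j360) = 90.00°
∠T(j360) = − (59.74° + 90.00°) = -149.74°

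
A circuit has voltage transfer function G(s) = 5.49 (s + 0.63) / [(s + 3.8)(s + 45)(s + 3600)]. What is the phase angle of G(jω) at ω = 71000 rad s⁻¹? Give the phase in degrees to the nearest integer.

-177°

∠(j71000 + 0.63) = arctan(71000/0.63) = 90.00°
∠(j71000 + 3.8) = arctan(71000/3.8) = 90.00°
∠(j71000 + 45) = arctan(71000/45) = 89.96°
∠(j71000 + 3600) = arctan(71000/3600) = 87.10°
∠G(j71000) = 90.00° − (90.00° + 89.96° + 87.10°) = -177.06°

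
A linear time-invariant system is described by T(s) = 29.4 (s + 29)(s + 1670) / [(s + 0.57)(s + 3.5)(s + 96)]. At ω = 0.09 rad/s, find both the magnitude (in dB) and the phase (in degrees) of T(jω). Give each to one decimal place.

|j0.09 + 29| = √(0.09² + 29²) = 29
|j0.09 + 1670| = √(0.09² + 1670²) = 1670
|j0.09 + 0.57| = √(0.09² + 0.57²) = 0.5771
|j0.09 + 3.5| = √(0.09² + 3.5²) = 3.501
|j0.09 + 96| = √(0.09² + 96²) = 96
|T(j0.09)| = 29.4 × 29 × 1670 / (0.5771 × 3.501 × 96) = 7341.1
20 log₁₀(7341.1) = 77.32 dB
∠(j0.09 + 29) = arctan(0.09/29) = 0.18°
∠(j0.09 + 1670) = arctan(0.09/1670) = 0.00°
∠(j0.09 + 0.57) = arctan(0.09/0.57) = 8.97°
∠(j0.09 + 3.5) = arctan(0.09/3.5) = 1.47°
∠(j0.09 + 96) = arctan(0.09/96) = 0.05°
∠T(j0.09) = 0.18° + 0.00° − (8.97° + 1.47° + 0.05°) = -10.32°

|T| = 77.3 dB, ∠T = -10.3°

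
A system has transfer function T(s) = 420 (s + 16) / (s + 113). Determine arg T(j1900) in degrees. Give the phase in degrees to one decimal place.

2.9°

∠(j1900 + 16) = arctan(1900/16) = 89.52°
∠(j1900 + 113) = arctan(1900/113) = 86.60°
∠T(j1900) = 89.52° − 86.60° = 2.92°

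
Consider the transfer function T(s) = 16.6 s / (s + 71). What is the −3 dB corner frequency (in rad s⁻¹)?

71 rad s⁻¹

For a single-pole high-pass, the −3 dB point is at the pole: ω = 71 rad s⁻¹.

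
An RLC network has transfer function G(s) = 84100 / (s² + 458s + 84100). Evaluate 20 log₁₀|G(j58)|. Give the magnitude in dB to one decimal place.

|(j58)² + 458(j58) + 84100| = |80736 + j26564| = 8.499e+04
|G(j58)| = 84100 / 8.499e+04 = 0.98948
20 log₁₀(0.98948) = -0.09 dB

-0.1 dB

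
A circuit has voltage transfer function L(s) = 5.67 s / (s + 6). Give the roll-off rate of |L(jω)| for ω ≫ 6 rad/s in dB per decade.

0 dB/decade

With 1 zero and 1 pole, the high-frequency asymptotic slope is 20 × (1 − 1) = 0 dB/decade.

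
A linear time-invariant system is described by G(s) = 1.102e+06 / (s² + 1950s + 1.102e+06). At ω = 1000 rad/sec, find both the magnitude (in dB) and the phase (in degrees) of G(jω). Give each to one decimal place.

|G| = -5.0 dB, ∠G = -87.0°

|(j1000)² + 1950(j1000) + 1.102e+06| = |1.02e+05 + j1.95e+06| = 1.953e+06
|G(j1000)| = 1.102e+06 / 1.953e+06 = 0.56436
20 log₁₀(0.56436) = -4.97 dB
∠[(j1000)² + 1950(j1000) + 1.102e+06] = ∠[1.02e+05 + j1.95e+06] = 87.01°
∠G(j1000) = −87.01° = -87.01°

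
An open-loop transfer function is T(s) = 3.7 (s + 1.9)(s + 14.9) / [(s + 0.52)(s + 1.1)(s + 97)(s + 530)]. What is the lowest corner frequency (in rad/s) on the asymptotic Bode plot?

Break frequencies occur at each pole and zero magnitude: 0.52 rad/s, 1.1 rad/s, 1.9 rad/s, 14.9 rad/s, 97 rad/s, 530 rad/s.
The lowest is 0.52 rad/s.

0.52 rad/s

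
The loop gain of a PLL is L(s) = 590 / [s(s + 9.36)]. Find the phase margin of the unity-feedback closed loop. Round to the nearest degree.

Gain crossover: |L(jω)| = 1 at ω ≈ 23.4 rad/s.
∠L(j23.4) = −90° − arctan(23.4/9.36) ≈ -158.20°
PM = 180° + (-158.20°) = 21.80°

22 deg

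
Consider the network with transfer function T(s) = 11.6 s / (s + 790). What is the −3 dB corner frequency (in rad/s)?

790 rad/s

For a single-pole high-pass, the −3 dB point is at the pole: ω = 790 rad/s.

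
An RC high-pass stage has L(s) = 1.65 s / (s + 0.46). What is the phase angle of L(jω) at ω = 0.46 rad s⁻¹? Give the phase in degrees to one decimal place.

∠(j0.46) = 90.00°
∠(j0.46 + 0.46) = arctan(0.46/0.46) = 45.00°
∠L(j0.46) = 90.00° − 45.00° = 45.00°

45.0°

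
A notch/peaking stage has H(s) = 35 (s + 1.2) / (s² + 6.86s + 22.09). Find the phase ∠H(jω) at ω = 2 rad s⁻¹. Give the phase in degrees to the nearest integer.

∠(j2 + 1.2) = arctan(2/1.2) = 59.04°
∠[(j2)² + 6.86(j2) + 22.09] = ∠[18.09 + j13.72] = 37.18°
∠H(j2) = 59.04° − 37.18° = 21.86°

22 deg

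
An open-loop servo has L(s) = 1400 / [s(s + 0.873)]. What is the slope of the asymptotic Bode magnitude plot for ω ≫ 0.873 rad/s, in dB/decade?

-40 dB/decade

With 0 zeros and 2 poles, the high-frequency asymptotic slope is 20 × (0 − 2) = -40 dB/decade.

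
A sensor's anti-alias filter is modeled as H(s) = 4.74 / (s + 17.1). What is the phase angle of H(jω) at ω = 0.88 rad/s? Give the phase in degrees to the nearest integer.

-3°

∠(j0.88 + 17.1) = arctan(0.88/17.1) = 2.95°
∠H(j0.88) = −2.95° = -2.95°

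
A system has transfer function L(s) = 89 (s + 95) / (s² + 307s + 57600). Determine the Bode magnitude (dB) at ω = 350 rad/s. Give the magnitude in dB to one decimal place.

-11.8 dB

|j350 + 95| = √(350² + 95²) = 362.7
|(j350)² + 307(j350) + 57600| = |-64900 + j1.0745e+05| = 1.255e+05
|L(j350)| = 89 × 362.7 / 1.255e+05 = 0.25713
20 log₁₀(0.25713) = -11.80 dB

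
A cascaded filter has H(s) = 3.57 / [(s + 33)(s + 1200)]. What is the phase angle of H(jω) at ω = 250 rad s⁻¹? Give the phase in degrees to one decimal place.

-94.2 deg

∠(j250 + 33) = arctan(250/33) = 82.48°
∠(j250 + 1200) = arctan(250/1200) = 11.77°
∠H(j250) = − (82.48° + 11.77°) = -94.25°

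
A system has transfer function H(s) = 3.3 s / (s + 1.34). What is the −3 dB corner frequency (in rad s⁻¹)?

For a single-pole high-pass, the −3 dB point is at the pole: ω = 1.34 rad s⁻¹.

1.34 rad s⁻¹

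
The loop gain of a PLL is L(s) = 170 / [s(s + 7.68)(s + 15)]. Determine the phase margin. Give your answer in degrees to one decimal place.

73.9°

Gain crossover: |L(jω)| = 1 at ω ≈ 1.44 rad/sec.
∠L(j1.44) = −90° − arctan(1.44/7.68) − arctan(1.44/15) ≈ -106.14°
PM = 180° + (-106.14°) = 73.86°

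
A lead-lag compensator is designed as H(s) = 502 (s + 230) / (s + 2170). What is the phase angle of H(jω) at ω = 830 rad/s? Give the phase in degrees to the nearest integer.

54°

∠(j830 + 230) = arctan(830/230) = 74.51°
∠(j830 + 2170) = arctan(830/2170) = 20.93°
∠H(j830) = 74.51° − 20.93° = 53.58°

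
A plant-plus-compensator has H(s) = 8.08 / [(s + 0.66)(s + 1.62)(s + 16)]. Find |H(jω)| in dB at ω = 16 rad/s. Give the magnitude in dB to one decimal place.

-57.2 dB

|j16 + 0.66| = √(16² + 0.66²) = 16.01
|j16 + 1.62| = √(16² + 1.62²) = 16.08
|j16 + 16| = √(16² + 16²) = 22.63
|H(j16)| = 8.08 / (16.01 × 16.08 × 22.63) = 0.0013866
20 log₁₀(0.0013866) = -57.16 dB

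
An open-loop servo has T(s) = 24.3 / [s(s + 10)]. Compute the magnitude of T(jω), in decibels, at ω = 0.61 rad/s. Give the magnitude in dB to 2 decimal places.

|j0.61 + 10| = √(0.61² + 10²) = 10.02
|j0.61| = 0.61
|T(j0.61)| = 24.3 / (10.02 × 0.61) = 3.9762
20 log₁₀(3.9762) = 11.989 dB

11.99 dB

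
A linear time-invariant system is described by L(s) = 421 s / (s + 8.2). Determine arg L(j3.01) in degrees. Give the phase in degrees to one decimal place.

69.8 deg

∠(j3.01) = 90.00°
∠(j3.01 + 8.2) = arctan(3.01/8.2) = 20.16°
∠L(j3.01) = 90.00° − 20.16° = 69.84°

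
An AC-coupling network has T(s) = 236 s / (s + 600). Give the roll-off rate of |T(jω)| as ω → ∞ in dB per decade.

0 dB/decade

With 1 zero and 1 pole, the high-frequency asymptotic slope is 20 × (1 − 1) = 0 dB/decade.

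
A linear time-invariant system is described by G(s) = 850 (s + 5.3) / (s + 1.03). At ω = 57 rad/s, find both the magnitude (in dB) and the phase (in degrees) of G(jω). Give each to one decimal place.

|G| = 58.6 dB, ∠G = -4.3°

|j57 + 5.3| = √(57² + 5.3²) = 57.25
|j57 + 1.03| = √(57² + 1.03²) = 57.01
|G(j57)| = 850 × 57.25 / 57.01 = 853.53
20 log₁₀(853.53) = 58.62 dB
∠(j57 + 5.3) = arctan(57/5.3) = 84.69°
∠(j57 + 1.03) = arctan(57/1.03) = 88.96°
∠G(j57) = 84.69° − 88.96° = -4.28°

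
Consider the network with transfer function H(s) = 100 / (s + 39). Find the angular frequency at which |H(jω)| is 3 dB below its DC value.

For a single-pole low-pass, the −3 dB point is at the pole: ω = 39 rad/s.

39 rad/s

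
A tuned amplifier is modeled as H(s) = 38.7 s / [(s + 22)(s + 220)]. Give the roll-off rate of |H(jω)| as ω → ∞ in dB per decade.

-20 dB/decade

With 1 zero and 2 poles, the high-frequency asymptotic slope is 20 × (1 − 2) = -20 dB/decade.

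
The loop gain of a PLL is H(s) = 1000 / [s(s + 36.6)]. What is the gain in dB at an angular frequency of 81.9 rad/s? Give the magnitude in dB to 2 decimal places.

|j81.9 + 36.6| = √(81.9² + 36.6²) = 89.71
|j81.9| = 81.9
|H(j81.9)| = 1000 / (89.71 × 81.9) = 0.13611
20 log₁₀(0.13611) = -17.322 dB

-17.32 dB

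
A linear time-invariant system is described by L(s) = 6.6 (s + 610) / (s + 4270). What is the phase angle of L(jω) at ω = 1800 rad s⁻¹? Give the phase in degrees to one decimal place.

48.4°

∠(j1800 + 610) = arctan(1800/610) = 71.28°
∠(j1800 + 4270) = arctan(1800/4270) = 22.86°
∠L(j1800) = 71.28° − 22.86° = 48.42°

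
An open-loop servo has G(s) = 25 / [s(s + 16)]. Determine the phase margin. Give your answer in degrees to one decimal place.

Gain crossover: |G(jω)| = 1 at ω ≈ 1.56 rad/s.
∠G(j1.56) = −90° − arctan(1.56/16) ≈ -95.55°
PM = 180° + (-95.55°) = 84.45°

84.4 deg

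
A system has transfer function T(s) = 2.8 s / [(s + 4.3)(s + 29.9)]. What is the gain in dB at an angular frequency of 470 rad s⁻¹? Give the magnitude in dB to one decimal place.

-44.5 dB

|j470| = 470
|j470 + 4.3| = √(470² + 4.3²) = 470
|j470 + 29.9| = √(470² + 29.9²) = 471
|T(j470)| = 2.8 × 470 / (470 × 471) = 0.0059452
20 log₁₀(0.0059452) = -44.52 dB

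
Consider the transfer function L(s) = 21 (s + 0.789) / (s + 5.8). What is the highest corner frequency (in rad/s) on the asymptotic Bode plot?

5.8 rad/s

Break frequencies occur at each pole and zero magnitude: 0.789 rad/s, 5.8 rad/s.
The highest is 5.8 rad/s.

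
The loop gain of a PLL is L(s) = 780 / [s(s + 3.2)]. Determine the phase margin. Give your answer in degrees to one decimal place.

Gain crossover: |L(jω)| = 1 at ω ≈ 27.8 rad/sec.
∠L(j27.8) = −90° − arctan(27.8/3.2) ≈ -173.44°
PM = 180° + (-173.44°) = 6.56°

6.6°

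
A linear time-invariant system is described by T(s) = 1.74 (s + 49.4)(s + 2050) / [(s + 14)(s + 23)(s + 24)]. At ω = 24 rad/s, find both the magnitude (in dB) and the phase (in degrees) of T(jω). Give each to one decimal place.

|T| = 15.9 dB, ∠T = -124.4 deg

|j24 + 49.4| = √(24² + 49.4²) = 54.92
|j24 + 2050| = √(24² + 2050²) = 2050
|j24 + 14| = √(24² + 14²) = 27.78
|j24 + 23| = √(24² + 23²) = 33.24
|j24 + 24| = √(24² + 24²) = 33.94
|T(j24)| = 1.74 × 54.92 × 2050 / (27.78 × 33.24 × 33.94) = 6.2497
20 log₁₀(6.2497) = 15.92 dB
∠(j24 + 49.4) = arctan(24/49.4) = 25.91°
∠(j24 + 2050) = arctan(24/2050) = 0.67°
∠(j24 + 14) = arctan(24/14) = 59.74°
∠(j24 + 23) = arctan(24/23) = 46.22°
∠(j24 + 24) = arctan(24/24) = 45.00°
∠T(j24) = 25.91° + 0.67° − (59.74° + 46.22° + 45.00°) = -124.38°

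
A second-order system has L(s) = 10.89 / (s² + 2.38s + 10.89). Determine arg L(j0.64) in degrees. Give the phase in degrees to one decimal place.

-8.3°

∠[(j0.64)² + 2.38(j0.64) + 10.89] = ∠[10.48 + j1.5232] = 8.27°
∠L(j0.64) = −8.27° = -8.27°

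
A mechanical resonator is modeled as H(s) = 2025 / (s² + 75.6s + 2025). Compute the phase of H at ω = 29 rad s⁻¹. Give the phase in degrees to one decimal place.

∠[(j29)² + 75.6(j29) + 2025] = ∠[1184 + j2192.4] = 61.63°
∠H(j29) = −61.63° = -61.63°

-61.6 deg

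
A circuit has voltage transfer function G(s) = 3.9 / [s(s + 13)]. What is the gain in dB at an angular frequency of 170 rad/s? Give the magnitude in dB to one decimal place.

|j170 + 13| = √(170² + 13²) = 170.5
|j170| = 170
|G(j170)| = 3.9 / (170.5 × 170) = 0.00013456
20 log₁₀(0.00013456) = -77.42 dB

-77.4 dB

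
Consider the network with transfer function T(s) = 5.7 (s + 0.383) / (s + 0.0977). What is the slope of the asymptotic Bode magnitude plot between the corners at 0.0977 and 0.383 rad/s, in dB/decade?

-20 dB/decade

In this band the factors already past their corner are: pole at 0.0977; net slope = -20 dB/decade.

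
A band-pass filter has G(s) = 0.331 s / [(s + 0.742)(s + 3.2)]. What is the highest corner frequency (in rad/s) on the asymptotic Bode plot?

3.2 rad/s

Break frequencies occur at each pole and zero magnitude: 0.742 rad/s, 3.2 rad/s.
The highest is 3.2 rad/s.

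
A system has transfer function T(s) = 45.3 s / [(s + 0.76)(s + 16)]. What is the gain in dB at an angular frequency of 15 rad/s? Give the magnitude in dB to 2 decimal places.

|j15| = 15
|j15 + 0.76| = √(15² + 0.76²) = 15.02
|j15 + 16| = √(15² + 16²) = 21.93
|T(j15)| = 45.3 × 15 / (15.02 × 21.93) = 2.0629
20 log₁₀(2.0629) = 6.289 dB

6.29 dB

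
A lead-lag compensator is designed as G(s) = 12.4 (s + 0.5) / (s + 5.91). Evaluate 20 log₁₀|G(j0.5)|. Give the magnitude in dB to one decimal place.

3.4 dB

|j0.5 + 0.5| = √(0.5² + 0.5²) = 0.7071
|j0.5 + 5.91| = √(0.5² + 5.91²) = 5.931
|G(j0.5)| = 12.4 × 0.7071 / 5.931 = 1.4783
20 log₁₀(1.4783) = 3.40 dB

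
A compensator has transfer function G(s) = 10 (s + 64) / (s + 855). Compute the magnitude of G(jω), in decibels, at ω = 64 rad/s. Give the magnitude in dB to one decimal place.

0.5 dB

|j64 + 64| = √(64² + 64²) = 90.51
|j64 + 855| = √(64² + 855²) = 857.4
|G(j64)| = 10 × 90.51 / 857.4 = 1.0556
20 log₁₀(1.0556) = 0.47 dB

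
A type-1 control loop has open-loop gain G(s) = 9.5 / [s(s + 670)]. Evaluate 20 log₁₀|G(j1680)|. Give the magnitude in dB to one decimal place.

-110.1 dB

|j1680 + 670| = √(1680² + 670²) = 1809
|j1680| = 1680
|G(j1680)| = 9.5 / (1809 × 1680) = 3.1265e-06
20 log₁₀(3.1265e-06) = -110.10 dB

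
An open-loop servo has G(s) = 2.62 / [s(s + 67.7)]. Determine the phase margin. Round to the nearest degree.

90 deg

Gain crossover: |G(jω)| = 1 at ω ≈ 0.0387 rad/s.
∠G(j0.0387) = −90° − arctan(0.0387/67.7) ≈ -90.03°
PM = 180° + (-90.03°) = 89.97°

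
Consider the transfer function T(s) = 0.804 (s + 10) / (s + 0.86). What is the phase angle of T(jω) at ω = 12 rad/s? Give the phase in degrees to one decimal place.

-35.7°

∠(j12 + 10) = arctan(12/10) = 50.19°
∠(j12 + 0.86) = arctan(12/0.86) = 85.90°
∠T(j12) = 50.19° − 85.90° = -35.71°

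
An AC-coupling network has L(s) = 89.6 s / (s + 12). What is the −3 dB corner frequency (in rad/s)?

For a single-pole high-pass, the −3 dB point is at the pole: ω = 12 rad/s.

12 rad/s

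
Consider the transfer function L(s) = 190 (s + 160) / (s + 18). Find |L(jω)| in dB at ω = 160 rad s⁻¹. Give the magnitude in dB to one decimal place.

|j160 + 160| = √(160² + 160²) = 226.3
|j160 + 18| = √(160² + 18²) = 161
|L(j160)| = 190 × 226.3 / 161 = 267.02
20 log₁₀(267.02) = 48.53 dB

48.5 dB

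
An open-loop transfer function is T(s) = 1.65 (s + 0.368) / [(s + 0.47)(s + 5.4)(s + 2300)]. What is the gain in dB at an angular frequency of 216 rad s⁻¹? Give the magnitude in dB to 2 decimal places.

-109.61 dB

|j216 + 0.368| = √(216² + 0.368²) = 216
|j216 + 0.47| = √(216² + 0.47²) = 216
|j216 + 5.4| = √(216² + 5.4²) = 216.1
|j216 + 2300| = √(216² + 2300²) = 2310
|T(j216)| = 1.65 × 216 / (216 × 216.1 × 2310) = 3.3057e-06
20 log₁₀(3.3057e-06) = -109.615 dB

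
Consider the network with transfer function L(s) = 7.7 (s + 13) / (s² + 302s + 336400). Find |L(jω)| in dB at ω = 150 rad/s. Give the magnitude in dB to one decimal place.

|j150 + 13| = √(150² + 13²) = 150.6
|(j150)² + 302(j150) + 336400| = |3.139e+05 + j45300| = 3.172e+05
|L(j150)| = 7.7 × 150.6 / 3.172e+05 = 0.0036554
20 log₁₀(0.0036554) = -48.74 dB

-48.7 dB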